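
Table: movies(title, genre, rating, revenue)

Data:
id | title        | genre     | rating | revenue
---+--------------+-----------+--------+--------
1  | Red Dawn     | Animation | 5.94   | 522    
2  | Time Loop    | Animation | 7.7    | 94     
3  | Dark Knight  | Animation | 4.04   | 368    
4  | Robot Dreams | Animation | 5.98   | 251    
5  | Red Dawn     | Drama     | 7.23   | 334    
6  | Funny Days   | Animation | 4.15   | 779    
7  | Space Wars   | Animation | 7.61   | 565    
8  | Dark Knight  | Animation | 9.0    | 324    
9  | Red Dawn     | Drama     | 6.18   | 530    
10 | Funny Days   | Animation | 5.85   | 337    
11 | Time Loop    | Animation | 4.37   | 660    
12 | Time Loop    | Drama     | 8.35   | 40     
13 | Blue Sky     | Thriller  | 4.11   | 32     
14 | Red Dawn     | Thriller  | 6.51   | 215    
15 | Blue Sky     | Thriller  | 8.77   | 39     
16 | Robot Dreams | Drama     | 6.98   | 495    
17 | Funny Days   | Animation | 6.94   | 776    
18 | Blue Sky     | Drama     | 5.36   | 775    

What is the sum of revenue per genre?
SELECT genre, SUM(revenue) as result
FROM movies
GROUP BY genre

Result:
  Animation: 4676
  Drama: 2174
  Thriller: 286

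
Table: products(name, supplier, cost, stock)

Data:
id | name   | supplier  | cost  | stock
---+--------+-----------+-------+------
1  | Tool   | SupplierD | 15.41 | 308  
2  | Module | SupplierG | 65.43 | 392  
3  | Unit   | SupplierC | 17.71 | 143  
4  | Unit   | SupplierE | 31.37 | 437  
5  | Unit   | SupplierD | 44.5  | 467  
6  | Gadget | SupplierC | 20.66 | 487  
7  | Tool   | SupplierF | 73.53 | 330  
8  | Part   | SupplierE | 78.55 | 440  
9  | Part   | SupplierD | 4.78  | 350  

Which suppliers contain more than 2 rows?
SELECT supplier, COUNT(*) as cnt
FROM products
GROUP BY supplier
HAVING COUNT(*) > 2

Result:
  SupplierD: 3

Note: HAVING filters groups after aggregation, WHERE filters rows before.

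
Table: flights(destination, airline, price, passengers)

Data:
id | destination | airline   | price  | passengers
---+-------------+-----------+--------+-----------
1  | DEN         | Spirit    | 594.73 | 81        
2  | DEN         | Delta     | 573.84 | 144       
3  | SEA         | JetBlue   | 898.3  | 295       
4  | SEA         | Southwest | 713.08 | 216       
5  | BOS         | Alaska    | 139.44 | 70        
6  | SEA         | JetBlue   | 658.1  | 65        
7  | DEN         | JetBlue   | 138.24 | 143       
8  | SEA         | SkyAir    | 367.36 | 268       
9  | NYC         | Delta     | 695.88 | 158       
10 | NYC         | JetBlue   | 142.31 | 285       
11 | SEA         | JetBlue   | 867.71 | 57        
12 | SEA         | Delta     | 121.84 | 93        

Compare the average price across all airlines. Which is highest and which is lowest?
SELECT airline, AVG(price)
FROM flights
GROUP BY airline
ORDER BY AVG(price)

All groups:
  Alaska: 139.44
  SkyAir: 367.36
  Delta: 463.85
  JetBlue: 540.93
  Spirit: 594.73
  Southwest: 713.08

Highest: Southwest (713.08)
Lowest: Alaska (139.44)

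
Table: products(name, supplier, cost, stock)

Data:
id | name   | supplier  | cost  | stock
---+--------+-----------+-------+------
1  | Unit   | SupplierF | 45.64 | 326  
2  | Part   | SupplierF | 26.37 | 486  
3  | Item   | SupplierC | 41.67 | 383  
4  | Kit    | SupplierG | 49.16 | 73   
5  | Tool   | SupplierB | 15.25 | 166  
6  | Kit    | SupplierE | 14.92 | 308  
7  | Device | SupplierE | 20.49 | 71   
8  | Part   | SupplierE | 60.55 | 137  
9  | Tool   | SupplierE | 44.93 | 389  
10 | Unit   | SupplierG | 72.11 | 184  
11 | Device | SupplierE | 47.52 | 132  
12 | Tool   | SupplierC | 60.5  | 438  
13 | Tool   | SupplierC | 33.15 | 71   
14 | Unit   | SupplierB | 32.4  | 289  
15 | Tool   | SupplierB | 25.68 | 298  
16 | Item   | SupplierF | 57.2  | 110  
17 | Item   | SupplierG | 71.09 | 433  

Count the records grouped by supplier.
SELECT supplier, COUNT(*) as count
FROM products
GROUP BY supplier

Result:
  SupplierB: 3
  SupplierC: 3
  SupplierE: 5
  SupplierF: 3
  SupplierG: 3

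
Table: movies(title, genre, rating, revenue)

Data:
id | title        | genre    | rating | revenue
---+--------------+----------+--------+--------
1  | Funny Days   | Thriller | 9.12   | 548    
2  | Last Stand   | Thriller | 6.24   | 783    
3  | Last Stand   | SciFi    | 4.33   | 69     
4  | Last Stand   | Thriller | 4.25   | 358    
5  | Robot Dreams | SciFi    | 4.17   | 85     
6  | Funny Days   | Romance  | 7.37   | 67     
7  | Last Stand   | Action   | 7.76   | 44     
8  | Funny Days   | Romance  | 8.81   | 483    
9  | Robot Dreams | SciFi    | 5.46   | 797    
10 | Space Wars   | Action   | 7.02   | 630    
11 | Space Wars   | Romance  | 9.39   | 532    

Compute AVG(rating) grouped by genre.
SELECT genre, AVG(rating) as result
FROM movies
GROUP BY genre

Result:
  Action: 7.39
  Romance: 8.52
  SciFi: 4.65
  Thriller: 6.54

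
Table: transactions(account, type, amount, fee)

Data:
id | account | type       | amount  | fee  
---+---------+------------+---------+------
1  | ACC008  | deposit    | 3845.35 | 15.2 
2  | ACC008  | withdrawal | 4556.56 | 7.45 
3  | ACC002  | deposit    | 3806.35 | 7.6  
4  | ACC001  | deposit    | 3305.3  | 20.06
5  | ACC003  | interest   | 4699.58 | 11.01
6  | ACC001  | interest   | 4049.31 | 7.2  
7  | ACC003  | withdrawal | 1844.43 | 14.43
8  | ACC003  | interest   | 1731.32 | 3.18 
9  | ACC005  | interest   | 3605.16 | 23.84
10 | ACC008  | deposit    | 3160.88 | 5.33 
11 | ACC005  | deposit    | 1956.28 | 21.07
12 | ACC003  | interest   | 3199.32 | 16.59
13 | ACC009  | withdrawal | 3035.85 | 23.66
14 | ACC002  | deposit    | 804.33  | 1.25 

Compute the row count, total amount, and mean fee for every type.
SELECT type,
       COUNT(*) as cnt,
       SUM(amount) as total_amount,
       AVG(fee) as avg_fee
FROM transactions
GROUP BY type

Result:
  deposit: 6 records, 16878.49 total amount, 11.75 avg fee
  interest: 5 records, 17284.69 total amount, 12.36 avg fee
  withdrawal: 3 records, 9436.84 total amount, 15.18 avg fee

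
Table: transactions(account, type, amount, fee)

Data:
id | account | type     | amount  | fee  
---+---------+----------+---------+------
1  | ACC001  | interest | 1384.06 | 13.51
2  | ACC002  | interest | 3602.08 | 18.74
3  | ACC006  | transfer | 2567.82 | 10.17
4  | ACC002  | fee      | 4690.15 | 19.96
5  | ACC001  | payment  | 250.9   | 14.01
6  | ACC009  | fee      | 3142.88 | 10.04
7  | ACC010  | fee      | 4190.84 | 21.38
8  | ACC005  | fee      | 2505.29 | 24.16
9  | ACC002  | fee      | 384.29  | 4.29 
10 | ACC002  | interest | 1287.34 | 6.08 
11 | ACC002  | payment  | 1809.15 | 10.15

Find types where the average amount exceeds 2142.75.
SELECT type, AVG(amount)
FROM transactions
GROUP BY type
HAVING AVG(amount) > 2142.75

Result:
  fee: avg=2982.69
  transfer: avg=2567.82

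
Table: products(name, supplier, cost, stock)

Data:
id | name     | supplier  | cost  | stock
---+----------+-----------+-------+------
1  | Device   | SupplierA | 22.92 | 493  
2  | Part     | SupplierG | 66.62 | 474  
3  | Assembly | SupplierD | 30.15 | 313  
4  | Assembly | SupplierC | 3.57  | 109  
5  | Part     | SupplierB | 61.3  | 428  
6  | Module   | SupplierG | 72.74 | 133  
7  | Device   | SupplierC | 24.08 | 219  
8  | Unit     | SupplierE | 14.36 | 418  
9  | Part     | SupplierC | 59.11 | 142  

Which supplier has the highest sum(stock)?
SELECT supplier, SUM(stock) as val
FROM products
GROUP BY supplier
ORDER BY val DESC
LIMIT 1

Result: SupplierG with sum(stock) = 607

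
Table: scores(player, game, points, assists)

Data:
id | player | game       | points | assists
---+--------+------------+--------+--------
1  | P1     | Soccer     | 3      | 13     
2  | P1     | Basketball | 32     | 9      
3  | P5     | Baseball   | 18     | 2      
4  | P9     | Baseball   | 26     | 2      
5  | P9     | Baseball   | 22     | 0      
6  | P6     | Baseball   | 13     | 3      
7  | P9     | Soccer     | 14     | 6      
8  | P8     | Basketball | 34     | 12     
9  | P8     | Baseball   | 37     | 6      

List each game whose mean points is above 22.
SELECT game, AVG(points)
FROM scores
GROUP BY game
HAVING AVG(points) > 22

Result:
  Baseball: avg=23.20
  Basketball: avg=33.00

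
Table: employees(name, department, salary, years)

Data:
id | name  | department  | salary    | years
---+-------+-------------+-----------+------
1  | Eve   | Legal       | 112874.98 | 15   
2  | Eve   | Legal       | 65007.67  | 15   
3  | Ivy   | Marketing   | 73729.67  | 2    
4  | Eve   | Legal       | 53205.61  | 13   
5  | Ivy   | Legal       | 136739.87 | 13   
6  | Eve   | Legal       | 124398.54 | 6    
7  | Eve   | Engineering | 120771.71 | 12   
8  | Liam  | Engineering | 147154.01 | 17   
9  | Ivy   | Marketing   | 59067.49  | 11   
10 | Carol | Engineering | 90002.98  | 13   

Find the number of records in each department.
SELECT department, COUNT(*) as count
FROM employees
GROUP BY department

Result:
  Engineering: 3
  Legal: 5
  Marketing: 2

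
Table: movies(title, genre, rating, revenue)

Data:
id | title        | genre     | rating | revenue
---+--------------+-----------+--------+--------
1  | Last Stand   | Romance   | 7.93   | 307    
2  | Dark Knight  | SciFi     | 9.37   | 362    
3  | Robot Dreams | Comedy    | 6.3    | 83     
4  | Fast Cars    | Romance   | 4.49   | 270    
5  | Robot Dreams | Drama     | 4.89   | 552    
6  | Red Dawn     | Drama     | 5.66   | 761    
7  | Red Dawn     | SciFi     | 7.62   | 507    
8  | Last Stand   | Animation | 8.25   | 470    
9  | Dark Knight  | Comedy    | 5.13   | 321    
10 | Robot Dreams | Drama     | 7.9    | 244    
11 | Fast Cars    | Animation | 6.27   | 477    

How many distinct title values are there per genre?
SELECT genre, COUNT(DISTINCT title)
FROM movies
GROUP BY genre

Result:
  Animation: 2 distinct
  Comedy: 2 distinct
  Drama: 2 distinct
  Romance: 2 distinct
  SciFi: 2 distinct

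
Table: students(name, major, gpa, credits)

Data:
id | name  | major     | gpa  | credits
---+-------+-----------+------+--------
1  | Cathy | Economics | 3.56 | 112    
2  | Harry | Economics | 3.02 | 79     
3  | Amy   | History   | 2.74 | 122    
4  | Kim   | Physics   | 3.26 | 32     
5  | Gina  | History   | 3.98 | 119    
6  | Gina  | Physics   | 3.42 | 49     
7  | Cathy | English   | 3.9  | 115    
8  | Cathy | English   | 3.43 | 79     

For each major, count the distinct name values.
SELECT major, COUNT(DISTINCT name)
FROM students
GROUP BY major

Result:
  Economics: 2 distinct
  English: 1 distinct
  History: 2 distinct
  Physics: 2 distinct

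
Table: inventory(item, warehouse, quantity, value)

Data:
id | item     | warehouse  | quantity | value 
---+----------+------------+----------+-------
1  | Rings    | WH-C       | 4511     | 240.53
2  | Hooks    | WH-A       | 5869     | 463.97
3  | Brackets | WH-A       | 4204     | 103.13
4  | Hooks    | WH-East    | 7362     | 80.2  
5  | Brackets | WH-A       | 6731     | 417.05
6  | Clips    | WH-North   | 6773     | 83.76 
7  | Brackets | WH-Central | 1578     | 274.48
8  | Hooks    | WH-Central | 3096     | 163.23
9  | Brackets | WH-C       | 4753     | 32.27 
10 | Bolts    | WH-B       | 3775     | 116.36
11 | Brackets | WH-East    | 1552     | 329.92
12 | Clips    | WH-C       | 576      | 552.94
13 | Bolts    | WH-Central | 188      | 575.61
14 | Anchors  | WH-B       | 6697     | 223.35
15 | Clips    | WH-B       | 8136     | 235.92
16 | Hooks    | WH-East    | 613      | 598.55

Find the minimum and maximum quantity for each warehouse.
SELECT warehouse, MIN(quantity), MAX(quantity)
FROM inventory
GROUP BY warehouse

Result:
  WH-A: min=4204, max=6731
  WH-B: min=3775, max=8136
  WH-C: min=576, max=4753
  WH-Central: min=188, max=3096
  WH-East: min=613, max=7362
  WH-North: min=6773, max=6773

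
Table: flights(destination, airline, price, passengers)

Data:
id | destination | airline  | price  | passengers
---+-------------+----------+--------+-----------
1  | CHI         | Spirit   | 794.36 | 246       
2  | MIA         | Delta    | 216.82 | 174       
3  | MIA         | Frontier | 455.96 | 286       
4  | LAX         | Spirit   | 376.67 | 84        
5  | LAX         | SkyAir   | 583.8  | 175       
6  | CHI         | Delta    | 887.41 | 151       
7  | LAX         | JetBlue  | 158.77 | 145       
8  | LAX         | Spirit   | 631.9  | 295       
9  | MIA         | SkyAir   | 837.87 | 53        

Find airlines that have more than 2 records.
SELECT airline, COUNT(*) as cnt
FROM flights
GROUP BY airline
HAVING COUNT(*) > 2

Result:
  Spirit: 3

Note: HAVING filters groups after aggregation, WHERE filters rows before.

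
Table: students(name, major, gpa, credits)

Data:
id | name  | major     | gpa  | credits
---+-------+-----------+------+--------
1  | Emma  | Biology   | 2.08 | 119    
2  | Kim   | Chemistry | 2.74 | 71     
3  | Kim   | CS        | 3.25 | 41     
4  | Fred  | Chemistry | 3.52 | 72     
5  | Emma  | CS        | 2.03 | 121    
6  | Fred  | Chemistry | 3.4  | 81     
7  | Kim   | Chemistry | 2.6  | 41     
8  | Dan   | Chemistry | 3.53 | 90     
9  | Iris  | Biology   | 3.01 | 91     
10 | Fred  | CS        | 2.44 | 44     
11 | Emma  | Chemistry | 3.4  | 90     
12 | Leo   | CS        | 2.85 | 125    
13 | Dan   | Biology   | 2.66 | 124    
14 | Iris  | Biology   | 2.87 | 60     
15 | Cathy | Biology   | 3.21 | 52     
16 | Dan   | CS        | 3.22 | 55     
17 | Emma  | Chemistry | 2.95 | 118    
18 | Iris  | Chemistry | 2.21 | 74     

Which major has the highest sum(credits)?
SELECT major, SUM(credits) as val
FROM students
GROUP BY major
ORDER BY val DESC
LIMIT 1

Result: Chemistry with sum(credits) = 637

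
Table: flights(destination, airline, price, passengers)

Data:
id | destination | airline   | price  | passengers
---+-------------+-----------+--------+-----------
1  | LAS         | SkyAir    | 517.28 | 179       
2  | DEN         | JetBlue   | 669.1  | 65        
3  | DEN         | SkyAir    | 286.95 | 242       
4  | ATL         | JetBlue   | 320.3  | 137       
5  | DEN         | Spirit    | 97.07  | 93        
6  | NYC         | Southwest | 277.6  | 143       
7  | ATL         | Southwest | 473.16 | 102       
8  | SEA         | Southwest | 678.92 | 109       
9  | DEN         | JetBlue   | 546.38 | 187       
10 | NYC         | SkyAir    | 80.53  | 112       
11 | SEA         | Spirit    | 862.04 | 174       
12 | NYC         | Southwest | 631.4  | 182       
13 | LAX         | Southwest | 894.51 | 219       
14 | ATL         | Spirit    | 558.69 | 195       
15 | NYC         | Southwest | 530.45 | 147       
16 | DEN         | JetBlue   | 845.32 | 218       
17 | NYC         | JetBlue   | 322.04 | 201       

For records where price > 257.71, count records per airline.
SELECT airline, COUNT(*)
FROM flights
WHERE price > 257.71
GROUP BY airline

Note: WHERE filters rows before grouping.

Result:
  JetBlue: 5
  SkyAir: 2
  Southwest: 6
  Spirit: 2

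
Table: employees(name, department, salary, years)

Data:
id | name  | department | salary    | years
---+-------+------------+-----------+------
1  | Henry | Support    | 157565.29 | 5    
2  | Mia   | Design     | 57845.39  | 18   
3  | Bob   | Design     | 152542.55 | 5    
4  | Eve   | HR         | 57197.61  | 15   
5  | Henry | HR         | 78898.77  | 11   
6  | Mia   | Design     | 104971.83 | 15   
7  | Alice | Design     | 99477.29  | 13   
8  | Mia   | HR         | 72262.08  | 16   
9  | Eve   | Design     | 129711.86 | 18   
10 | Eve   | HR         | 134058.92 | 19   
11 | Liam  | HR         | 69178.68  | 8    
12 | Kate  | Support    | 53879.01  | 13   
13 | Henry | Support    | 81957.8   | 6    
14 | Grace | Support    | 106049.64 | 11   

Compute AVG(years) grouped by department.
SELECT department, AVG(years) as result
FROM employees
GROUP BY department

Result:
  Design: 13.80
  HR: 13.80
  Support: 8.75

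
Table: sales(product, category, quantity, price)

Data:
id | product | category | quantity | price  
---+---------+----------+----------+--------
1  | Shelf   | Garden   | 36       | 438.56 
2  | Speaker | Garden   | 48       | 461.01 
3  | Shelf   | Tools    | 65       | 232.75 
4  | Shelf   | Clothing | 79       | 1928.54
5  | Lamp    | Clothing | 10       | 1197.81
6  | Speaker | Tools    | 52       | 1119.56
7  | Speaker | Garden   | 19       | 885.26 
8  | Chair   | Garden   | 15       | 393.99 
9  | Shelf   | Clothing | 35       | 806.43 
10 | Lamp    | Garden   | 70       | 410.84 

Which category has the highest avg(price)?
SELECT category, AVG(price) as val
FROM sales
GROUP BY category
ORDER BY val DESC
LIMIT 1

Result: Clothing with avg(price) = 1310.93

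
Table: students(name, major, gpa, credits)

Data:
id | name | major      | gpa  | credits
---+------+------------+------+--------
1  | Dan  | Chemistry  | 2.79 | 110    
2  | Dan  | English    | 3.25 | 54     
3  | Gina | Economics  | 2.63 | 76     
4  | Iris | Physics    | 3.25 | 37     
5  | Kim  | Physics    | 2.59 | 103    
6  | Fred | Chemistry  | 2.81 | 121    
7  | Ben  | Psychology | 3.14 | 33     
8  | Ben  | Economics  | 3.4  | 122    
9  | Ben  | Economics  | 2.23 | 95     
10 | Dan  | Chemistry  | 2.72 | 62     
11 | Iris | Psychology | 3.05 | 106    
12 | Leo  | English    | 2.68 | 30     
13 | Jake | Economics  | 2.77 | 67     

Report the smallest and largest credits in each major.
SELECT major, MIN(credits), MAX(credits)
FROM students
GROUP BY major

Result:
  Chemistry: min=62, max=121
  Economics: min=67, max=122
  English: min=30, max=54
  Physics: min=37, max=103
  Psychology: min=33, max=106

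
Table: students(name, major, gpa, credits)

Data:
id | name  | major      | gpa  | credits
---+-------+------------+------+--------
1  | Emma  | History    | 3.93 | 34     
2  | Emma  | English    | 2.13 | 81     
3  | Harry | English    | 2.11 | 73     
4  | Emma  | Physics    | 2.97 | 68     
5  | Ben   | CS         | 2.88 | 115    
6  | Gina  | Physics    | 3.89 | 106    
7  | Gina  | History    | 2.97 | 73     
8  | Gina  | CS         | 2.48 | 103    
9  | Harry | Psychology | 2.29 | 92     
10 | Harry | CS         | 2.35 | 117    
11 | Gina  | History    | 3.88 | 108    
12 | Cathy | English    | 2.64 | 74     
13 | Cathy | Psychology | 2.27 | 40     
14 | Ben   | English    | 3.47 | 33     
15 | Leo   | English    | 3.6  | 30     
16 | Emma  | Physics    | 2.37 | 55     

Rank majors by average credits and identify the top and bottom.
SELECT major, AVG(credits)
FROM students
GROUP BY major
ORDER BY AVG(credits)

All groups:
  English: 58.20
  Psychology: 66.00
  History: 71.67
  Physics: 76.33
  CS: 111.67

Highest: CS (111.67)
Lowest: English (58.20)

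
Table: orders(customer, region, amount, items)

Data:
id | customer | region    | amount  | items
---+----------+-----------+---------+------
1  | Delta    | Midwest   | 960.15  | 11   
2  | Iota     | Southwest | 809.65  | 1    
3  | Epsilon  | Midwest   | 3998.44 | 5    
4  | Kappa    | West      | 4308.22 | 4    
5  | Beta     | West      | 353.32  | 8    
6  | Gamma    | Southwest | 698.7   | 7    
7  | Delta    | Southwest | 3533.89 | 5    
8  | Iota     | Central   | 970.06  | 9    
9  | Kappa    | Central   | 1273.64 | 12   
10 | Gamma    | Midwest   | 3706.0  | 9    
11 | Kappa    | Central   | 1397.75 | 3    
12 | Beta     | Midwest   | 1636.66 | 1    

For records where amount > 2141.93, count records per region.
SELECT region, COUNT(*)
FROM orders
WHERE amount > 2141.93
GROUP BY region

Note: WHERE filters rows before grouping.

Result:
  Midwest: 2
  Southwest: 1
  West: 1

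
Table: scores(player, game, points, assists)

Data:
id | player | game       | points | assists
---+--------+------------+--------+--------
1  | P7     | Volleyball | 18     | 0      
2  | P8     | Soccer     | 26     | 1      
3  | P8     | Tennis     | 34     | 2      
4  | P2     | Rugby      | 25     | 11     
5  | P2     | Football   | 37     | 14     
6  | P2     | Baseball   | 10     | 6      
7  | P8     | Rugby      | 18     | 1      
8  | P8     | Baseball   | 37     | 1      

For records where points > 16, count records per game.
SELECT game, COUNT(*)
FROM scores
WHERE points > 16
GROUP BY game

Note: WHERE filters rows before grouping.

Result:
  Baseball: 1
  Football: 1
  Rugby: 2
  Soccer: 1
  Tennis: 1
  Volleyball: 1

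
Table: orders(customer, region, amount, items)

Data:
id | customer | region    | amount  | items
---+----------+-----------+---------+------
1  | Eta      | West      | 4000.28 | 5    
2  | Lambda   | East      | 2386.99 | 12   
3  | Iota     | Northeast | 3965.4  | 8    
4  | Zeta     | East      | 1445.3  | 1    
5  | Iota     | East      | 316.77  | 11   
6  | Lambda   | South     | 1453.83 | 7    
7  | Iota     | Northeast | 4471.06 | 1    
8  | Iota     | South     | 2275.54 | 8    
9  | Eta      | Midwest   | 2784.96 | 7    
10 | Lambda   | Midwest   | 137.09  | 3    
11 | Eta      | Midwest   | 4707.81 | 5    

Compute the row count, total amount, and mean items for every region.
SELECT region,
       COUNT(*) as cnt,
       SUM(amount) as total_amount,
       AVG(items) as avg_items
FROM orders
GROUP BY region

Result:
  East: 3 records, 4149.06 total amount, 8.00 avg items
  Midwest: 3 records, 7629.86 total amount, 5.00 avg items
  Northeast: 2 records, 8436.46 total amount, 4.50 avg items
  South: 2 records, 3729.37 total amount, 7.50 avg items
  West: 1 records, 4000.28 total amount, 5.00 avg items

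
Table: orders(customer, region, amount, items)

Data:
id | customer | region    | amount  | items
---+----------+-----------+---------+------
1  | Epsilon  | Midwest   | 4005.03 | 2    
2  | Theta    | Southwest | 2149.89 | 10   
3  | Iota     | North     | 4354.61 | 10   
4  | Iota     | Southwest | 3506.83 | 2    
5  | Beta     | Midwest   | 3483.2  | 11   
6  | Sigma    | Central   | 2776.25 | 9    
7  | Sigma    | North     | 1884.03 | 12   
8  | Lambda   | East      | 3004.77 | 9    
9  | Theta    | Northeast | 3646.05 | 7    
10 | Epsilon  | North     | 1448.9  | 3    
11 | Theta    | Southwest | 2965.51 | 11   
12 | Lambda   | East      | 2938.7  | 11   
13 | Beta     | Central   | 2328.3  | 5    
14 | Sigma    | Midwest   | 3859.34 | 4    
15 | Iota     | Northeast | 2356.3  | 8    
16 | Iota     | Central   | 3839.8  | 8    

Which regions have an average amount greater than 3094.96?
SELECT region, AVG(amount)
FROM orders
GROUP BY region
HAVING AVG(amount) > 3094.96

Result:
  Midwest: avg=3782.52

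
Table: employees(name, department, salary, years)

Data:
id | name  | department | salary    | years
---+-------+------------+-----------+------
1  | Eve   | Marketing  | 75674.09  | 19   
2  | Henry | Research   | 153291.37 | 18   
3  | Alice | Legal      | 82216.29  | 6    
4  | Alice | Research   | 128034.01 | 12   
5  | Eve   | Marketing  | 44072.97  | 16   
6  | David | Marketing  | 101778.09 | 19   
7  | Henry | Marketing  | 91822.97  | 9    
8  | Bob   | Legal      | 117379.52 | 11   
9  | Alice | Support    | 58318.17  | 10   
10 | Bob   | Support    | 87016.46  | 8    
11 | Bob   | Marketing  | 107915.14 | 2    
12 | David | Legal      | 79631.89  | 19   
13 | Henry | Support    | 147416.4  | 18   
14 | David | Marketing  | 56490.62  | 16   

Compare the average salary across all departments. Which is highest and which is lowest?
SELECT department, AVG(salary)
FROM employees
GROUP BY department
ORDER BY AVG(salary)

All groups:
  Marketing: 79625.65
  Legal: 93075.90
  Support: 97583.68
  Research: 140662.69

Highest: Research (140662.69)
Lowest: Marketing (79625.65)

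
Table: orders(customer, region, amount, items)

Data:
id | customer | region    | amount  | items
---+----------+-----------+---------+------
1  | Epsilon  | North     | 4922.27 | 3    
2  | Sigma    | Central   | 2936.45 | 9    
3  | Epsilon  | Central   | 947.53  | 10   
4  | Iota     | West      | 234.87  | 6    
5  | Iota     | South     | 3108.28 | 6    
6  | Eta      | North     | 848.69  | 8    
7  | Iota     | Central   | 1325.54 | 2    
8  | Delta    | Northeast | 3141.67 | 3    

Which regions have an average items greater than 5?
SELECT region, AVG(items)
FROM orders
GROUP BY region
HAVING AVG(items) > 5

Result:
  Central: avg=7.00
  North: avg=5.50
  South: avg=6.00
  West: avg=6.00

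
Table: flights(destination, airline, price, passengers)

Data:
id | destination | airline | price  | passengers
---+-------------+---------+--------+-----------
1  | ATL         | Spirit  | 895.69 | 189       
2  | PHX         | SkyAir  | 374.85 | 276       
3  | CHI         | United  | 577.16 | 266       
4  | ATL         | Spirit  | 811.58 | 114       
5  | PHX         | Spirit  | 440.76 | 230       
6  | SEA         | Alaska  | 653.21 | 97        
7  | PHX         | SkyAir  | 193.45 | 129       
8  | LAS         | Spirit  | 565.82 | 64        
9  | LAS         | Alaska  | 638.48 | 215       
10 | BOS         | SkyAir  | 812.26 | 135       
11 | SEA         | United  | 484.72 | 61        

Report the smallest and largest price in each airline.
SELECT airline, MIN(price), MAX(price)
FROM flights
GROUP BY airline

Result:
  Alaska: min=638.48, max=653.21
  SkyAir: min=193.45, max=812.26
  Spirit: min=440.76, max=895.69
  United: min=484.72, max=577.16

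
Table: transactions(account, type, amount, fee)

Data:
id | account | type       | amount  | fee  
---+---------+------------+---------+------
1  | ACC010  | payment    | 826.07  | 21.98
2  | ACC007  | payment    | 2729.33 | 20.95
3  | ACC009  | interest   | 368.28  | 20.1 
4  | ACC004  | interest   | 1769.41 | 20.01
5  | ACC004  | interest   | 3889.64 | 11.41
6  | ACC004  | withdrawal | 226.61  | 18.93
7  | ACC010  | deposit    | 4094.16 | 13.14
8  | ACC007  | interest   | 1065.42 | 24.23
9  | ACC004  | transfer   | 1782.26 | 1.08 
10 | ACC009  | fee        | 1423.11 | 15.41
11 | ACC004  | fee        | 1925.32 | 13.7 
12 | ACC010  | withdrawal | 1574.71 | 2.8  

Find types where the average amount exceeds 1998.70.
SELECT type, AVG(amount)
FROM transactions
GROUP BY type
HAVING AVG(amount) > 1998.70

Result:
  deposit: avg=4094.16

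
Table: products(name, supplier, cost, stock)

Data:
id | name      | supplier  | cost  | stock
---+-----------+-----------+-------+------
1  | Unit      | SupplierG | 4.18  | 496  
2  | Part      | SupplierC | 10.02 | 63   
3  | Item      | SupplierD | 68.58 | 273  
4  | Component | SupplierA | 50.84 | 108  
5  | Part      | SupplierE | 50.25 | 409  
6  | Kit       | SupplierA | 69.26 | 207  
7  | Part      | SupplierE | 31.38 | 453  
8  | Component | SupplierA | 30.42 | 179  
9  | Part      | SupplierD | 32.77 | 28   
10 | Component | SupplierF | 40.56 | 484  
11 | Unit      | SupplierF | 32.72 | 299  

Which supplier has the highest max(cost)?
SELECT supplier, MAX(cost) as val
FROM products
GROUP BY supplier
ORDER BY val DESC
LIMIT 1

Result: SupplierA with max(cost) = 69.26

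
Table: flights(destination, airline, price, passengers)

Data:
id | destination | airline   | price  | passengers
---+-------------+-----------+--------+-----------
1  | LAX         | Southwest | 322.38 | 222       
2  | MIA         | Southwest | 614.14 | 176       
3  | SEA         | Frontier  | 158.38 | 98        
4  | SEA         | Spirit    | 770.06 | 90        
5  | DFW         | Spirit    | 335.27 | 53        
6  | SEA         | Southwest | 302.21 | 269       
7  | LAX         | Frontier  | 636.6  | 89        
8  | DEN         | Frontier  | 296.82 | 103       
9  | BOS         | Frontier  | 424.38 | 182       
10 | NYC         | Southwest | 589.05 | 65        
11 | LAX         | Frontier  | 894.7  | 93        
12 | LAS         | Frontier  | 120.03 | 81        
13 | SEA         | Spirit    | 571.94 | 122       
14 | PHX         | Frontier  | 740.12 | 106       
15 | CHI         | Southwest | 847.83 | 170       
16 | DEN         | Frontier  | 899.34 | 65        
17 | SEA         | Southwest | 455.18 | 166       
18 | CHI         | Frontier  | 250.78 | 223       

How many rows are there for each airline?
SELECT airline, COUNT(*) as count
FROM flights
GROUP BY airline

Result:
  Frontier: 9
  Southwest: 6
  Spirit: 3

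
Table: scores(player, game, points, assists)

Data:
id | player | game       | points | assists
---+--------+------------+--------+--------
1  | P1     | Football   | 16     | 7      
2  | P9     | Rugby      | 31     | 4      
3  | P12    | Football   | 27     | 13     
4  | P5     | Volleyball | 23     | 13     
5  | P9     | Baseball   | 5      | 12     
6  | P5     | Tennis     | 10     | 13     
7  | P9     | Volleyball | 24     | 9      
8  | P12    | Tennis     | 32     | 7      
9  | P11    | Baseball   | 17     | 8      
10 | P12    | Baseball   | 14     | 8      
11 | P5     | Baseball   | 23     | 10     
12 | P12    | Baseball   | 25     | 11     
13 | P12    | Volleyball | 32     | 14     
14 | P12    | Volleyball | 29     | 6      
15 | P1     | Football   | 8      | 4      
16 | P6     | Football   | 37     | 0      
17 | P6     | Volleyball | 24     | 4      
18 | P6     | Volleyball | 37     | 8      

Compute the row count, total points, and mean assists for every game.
SELECT game,
       COUNT(*) as cnt,
       SUM(points) as total_points,
       AVG(assists) as avg_assists
FROM scores
GROUP BY game

Result:
  Baseball: 5 records, 84 total points, 9.80 avg assists
  Football: 4 records, 88 total points, 6.00 avg assists
  Rugby: 1 records, 31 total points, 4.00 avg assists
  Tennis: 2 records, 42 total points, 10.00 avg assists
  Volleyball: 6 records, 169 total points, 9.00 avg assists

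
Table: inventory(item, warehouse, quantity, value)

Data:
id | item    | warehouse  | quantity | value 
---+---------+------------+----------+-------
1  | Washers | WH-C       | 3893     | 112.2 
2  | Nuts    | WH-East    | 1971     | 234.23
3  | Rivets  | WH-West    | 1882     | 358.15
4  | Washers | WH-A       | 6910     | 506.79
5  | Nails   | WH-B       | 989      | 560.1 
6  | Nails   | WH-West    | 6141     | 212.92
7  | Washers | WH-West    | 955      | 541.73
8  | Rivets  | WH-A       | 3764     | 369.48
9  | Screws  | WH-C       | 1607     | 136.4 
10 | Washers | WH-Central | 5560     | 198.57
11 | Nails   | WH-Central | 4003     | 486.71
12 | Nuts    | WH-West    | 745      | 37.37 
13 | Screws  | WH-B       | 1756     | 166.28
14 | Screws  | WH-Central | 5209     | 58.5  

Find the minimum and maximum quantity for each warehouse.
SELECT warehouse, MIN(quantity), MAX(quantity)
FROM inventory
GROUP BY warehouse

Result:
  WH-A: min=3764, max=6910
  WH-B: min=989, max=1756
  WH-C: min=1607, max=3893
  WH-Central: min=4003, max=5560
  WH-East: min=1971, max=1971
  WH-West: min=745, max=6141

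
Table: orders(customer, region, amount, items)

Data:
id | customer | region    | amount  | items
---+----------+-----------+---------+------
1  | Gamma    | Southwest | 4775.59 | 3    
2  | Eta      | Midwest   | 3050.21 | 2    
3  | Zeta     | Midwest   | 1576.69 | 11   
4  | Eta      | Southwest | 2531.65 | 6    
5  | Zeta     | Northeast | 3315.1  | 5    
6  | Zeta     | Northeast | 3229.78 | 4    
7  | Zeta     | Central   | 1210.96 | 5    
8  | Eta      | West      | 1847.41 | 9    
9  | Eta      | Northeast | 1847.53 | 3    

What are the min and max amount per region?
SELECT region, MIN(amount), MAX(amount)
FROM orders
GROUP BY region

Result:
  Central: min=1210.96, max=1210.96
  Midwest: min=1576.69, max=3050.21
  Northeast: min=1847.53, max=3315.10
  Southwest: min=2531.65, max=4775.59
  West: min=1847.41, max=1847.41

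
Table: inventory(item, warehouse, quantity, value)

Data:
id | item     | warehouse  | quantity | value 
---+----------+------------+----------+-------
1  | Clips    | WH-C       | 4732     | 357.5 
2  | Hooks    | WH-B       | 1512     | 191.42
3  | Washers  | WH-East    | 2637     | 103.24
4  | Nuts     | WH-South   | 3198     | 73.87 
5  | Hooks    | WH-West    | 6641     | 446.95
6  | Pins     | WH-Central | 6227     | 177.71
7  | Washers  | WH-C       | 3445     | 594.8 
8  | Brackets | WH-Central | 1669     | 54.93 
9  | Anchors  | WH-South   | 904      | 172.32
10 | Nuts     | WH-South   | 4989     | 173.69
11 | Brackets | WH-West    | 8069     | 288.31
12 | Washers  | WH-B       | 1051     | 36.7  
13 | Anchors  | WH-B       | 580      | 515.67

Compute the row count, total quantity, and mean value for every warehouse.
SELECT warehouse,
       COUNT(*) as cnt,
       SUM(quantity) as total_quantity,
       AVG(value) as avg_value
FROM inventory
GROUP BY warehouse

Result:
  WH-B: 3 records, 3143 total quantity, 247.93 avg value
  WH-C: 2 records, 8177 total quantity, 476.15 avg value
  WH-Central: 2 records, 7896 total quantity, 116.32 avg value
  WH-East: 1 records, 2637 total quantity, 103.24 avg value
  WH-South: 3 records, 9091 total quantity, 139.96 avg value
  WH-West: 2 records, 14710 total quantity, 367.63 avg value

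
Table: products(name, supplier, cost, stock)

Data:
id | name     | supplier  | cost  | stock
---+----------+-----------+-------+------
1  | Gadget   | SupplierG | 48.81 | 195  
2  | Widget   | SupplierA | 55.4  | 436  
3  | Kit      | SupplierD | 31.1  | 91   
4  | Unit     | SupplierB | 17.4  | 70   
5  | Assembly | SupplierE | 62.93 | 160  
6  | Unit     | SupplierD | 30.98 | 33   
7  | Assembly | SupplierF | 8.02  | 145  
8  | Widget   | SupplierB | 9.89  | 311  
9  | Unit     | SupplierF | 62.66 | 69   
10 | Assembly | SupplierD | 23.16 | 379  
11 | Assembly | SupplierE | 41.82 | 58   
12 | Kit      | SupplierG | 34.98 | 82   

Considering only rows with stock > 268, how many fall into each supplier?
SELECT supplier, COUNT(*)
FROM products
WHERE stock > 268
GROUP BY supplier

Note: WHERE filters rows before grouping.

Result:
  SupplierA: 1
  SupplierB: 1
  SupplierD: 1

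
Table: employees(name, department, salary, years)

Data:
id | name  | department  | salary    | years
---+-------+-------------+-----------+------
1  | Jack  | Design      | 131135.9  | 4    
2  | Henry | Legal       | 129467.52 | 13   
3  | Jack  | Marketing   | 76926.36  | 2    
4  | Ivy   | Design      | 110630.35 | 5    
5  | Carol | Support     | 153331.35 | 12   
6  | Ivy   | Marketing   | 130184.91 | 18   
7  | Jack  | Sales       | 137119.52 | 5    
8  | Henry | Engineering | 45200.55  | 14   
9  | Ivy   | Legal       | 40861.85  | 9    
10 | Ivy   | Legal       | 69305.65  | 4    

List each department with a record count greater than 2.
SELECT department, COUNT(*) as cnt
FROM employees
GROUP BY department
HAVING COUNT(*) > 2

Result:
  Legal: 3

Note: HAVING filters groups after aggregation, WHERE filters rows before.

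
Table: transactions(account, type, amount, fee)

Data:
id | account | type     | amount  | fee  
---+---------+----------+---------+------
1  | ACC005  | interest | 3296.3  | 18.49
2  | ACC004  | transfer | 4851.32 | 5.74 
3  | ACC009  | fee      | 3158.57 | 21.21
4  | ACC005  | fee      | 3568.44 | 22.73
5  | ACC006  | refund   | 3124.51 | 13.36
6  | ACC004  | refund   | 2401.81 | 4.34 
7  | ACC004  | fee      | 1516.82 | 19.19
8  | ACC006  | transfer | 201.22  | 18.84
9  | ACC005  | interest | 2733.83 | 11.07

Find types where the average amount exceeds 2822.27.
SELECT type, AVG(amount)
FROM transactions
GROUP BY type
HAVING AVG(amount) > 2822.27

Result:
  interest: avg=3015.07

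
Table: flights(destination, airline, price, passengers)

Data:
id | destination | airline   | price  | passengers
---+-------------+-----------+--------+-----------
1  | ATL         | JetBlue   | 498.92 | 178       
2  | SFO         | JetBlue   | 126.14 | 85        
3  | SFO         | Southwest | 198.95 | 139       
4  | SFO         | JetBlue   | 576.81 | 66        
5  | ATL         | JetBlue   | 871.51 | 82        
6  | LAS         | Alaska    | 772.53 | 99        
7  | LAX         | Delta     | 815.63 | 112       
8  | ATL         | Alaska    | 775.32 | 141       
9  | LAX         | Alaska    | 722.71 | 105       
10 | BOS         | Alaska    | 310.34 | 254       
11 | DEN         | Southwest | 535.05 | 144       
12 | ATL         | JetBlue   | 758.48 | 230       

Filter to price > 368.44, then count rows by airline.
SELECT airline, COUNT(*)
FROM flights
WHERE price > 368.44
GROUP BY airline

Note: WHERE filters rows before grouping.

Result:
  Alaska: 3
  Delta: 1
  JetBlue: 4
  Southwest: 1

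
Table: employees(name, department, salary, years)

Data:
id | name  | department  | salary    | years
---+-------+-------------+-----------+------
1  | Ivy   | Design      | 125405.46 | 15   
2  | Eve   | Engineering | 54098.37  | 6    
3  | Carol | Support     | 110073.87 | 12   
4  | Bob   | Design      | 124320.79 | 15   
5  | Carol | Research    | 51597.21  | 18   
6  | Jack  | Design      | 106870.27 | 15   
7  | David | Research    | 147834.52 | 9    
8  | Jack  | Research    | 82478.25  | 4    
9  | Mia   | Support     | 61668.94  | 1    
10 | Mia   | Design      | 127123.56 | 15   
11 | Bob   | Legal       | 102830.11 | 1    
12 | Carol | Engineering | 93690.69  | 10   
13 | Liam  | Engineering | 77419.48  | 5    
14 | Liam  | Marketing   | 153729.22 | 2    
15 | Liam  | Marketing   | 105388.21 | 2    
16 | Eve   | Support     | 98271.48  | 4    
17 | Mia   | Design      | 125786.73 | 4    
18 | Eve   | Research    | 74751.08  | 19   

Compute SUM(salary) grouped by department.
SELECT department, SUM(salary) as result
FROM employees
GROUP BY department

Result:
  Design: 609506.81
  Engineering: 225208.54
  Legal: 102830.11
  Marketing: 259117.43
  Research: 356661.06
  Support: 270014.29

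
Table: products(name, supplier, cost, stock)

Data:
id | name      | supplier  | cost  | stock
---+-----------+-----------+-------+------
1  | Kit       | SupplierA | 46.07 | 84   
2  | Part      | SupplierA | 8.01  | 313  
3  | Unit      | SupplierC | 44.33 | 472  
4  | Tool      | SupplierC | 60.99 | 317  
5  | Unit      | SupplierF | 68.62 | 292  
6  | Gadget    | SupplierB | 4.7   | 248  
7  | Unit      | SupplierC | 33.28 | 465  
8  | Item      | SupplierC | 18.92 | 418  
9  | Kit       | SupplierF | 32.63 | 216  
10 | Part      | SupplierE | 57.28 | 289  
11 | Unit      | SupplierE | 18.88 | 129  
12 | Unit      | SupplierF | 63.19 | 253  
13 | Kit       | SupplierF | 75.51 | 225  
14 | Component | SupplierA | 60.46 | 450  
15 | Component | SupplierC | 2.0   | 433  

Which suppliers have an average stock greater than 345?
SELECT supplier, AVG(stock)
FROM products
GROUP BY supplier
HAVING AVG(stock) > 345

Result:
  SupplierC: avg=421.00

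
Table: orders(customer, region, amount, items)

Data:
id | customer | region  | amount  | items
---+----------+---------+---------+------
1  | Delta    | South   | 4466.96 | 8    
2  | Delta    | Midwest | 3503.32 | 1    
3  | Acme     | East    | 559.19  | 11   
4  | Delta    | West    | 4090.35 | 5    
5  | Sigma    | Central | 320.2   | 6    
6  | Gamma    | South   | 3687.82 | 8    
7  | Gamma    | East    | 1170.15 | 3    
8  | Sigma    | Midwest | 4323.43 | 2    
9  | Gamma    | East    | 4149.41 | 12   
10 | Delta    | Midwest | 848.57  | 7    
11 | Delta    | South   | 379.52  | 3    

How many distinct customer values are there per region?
SELECT region, COUNT(DISTINCT customer)
FROM orders
GROUP BY region

Result:
  Central: 1 distinct
  East: 2 distinct
  Midwest: 2 distinct
  South: 2 distinct
  West: 1 distinct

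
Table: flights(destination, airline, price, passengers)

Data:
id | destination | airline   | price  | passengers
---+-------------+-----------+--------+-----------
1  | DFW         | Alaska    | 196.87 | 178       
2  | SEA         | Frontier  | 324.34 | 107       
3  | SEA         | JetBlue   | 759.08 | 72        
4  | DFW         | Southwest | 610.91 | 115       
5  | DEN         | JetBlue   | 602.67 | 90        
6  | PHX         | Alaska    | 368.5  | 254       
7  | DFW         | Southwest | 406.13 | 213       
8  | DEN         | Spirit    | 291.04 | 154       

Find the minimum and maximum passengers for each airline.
SELECT airline, MIN(passengers), MAX(passengers)
FROM flights
GROUP BY airline

Result:
  Alaska: min=178, max=254
  Frontier: min=107, max=107
  JetBlue: min=72, max=90
  Southwest: min=115, max=213
  Spirit: min=154, max=154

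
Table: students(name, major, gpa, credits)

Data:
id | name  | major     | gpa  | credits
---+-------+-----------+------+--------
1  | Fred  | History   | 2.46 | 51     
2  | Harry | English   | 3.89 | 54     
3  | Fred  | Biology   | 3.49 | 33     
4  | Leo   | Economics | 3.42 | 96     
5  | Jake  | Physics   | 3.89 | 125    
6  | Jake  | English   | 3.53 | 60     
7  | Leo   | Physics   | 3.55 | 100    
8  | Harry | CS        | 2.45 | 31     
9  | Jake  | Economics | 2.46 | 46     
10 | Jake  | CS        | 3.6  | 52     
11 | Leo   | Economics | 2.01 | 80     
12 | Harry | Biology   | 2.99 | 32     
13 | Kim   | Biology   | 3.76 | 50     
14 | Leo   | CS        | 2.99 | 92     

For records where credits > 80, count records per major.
SELECT major, COUNT(*)
FROM students
WHERE credits > 80
GROUP BY major

Note: WHERE filters rows before grouping.

Result:
  CS: 1
  Economics: 1
  Physics: 2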